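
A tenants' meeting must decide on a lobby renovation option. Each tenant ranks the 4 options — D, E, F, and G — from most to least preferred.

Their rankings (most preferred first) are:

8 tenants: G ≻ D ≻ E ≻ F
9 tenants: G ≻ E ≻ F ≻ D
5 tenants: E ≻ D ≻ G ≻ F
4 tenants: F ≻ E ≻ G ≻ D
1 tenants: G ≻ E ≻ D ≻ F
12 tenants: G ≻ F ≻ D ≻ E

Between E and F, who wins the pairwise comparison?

Ballots ranking E above F: 8+9+5+1 = 23.
Ballots ranking F above E: 4+12 = 16.
E wins the head-to-head, 23–16.

E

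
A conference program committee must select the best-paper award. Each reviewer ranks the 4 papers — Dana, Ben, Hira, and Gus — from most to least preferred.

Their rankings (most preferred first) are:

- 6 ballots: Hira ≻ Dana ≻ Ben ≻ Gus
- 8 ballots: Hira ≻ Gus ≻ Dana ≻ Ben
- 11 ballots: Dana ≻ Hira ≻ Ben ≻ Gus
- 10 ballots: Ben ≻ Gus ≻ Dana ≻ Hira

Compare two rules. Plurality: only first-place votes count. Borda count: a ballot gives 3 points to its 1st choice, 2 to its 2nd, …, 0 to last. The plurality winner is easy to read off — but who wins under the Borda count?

Hira

Plurality first-place counts: Dana 11, Ben 10, Hira 14, Gus 0 → Hira.
Borda totals: Dana 63, Ben 47, Hira 64, Gus 36 → Hira.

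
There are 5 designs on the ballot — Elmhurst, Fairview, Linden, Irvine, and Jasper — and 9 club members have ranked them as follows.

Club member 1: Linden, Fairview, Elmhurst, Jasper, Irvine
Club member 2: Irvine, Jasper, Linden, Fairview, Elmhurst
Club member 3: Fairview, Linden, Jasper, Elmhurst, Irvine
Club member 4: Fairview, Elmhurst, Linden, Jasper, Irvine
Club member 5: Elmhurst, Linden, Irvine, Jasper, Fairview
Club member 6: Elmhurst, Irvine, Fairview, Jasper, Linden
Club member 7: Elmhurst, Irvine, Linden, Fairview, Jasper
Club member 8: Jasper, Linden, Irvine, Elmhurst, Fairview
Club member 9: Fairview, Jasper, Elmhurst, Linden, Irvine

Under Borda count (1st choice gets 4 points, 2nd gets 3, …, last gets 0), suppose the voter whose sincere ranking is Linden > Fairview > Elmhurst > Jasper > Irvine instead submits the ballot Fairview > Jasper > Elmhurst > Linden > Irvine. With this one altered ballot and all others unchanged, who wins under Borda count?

Elmhurst

Borda totals with the altered ballot: Elmhurst 21, Fairview 20, Linden 17, Irvine 14, Jasper 18.
The winner is unchanged: still Elmhurst.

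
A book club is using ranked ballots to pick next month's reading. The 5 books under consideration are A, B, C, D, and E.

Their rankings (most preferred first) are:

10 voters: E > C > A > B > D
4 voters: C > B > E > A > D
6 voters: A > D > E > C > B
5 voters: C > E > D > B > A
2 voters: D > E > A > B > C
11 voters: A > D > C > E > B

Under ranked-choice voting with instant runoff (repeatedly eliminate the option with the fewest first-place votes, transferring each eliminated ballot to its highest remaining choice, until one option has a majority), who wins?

Round 1: A 17, E 10, C 9, D 2, B 0. B has the fewest and is eliminated.
Round 2: A 17, E 10, C 9, D 2. D has the fewest and is eliminated.
Round 3: A 17, E 12, C 9. C has the fewest and is eliminated.
Round 4: E 21, A 17. E has a majority.

E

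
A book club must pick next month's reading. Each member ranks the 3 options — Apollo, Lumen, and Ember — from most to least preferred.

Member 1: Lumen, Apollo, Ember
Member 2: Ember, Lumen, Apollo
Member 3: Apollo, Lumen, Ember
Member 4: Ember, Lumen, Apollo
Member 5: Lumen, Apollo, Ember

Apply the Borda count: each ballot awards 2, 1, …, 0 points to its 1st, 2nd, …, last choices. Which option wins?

Lumen

Borda scores:
  Apollo: 1 + 0 + 2 + 0 + 1 = 4
  Lumen: 2 + 1 + 1 + 1 + 2 = 7
  Ember: 0 + 2 + 0 + 2 + 0 = 4
Lumen has the highest total.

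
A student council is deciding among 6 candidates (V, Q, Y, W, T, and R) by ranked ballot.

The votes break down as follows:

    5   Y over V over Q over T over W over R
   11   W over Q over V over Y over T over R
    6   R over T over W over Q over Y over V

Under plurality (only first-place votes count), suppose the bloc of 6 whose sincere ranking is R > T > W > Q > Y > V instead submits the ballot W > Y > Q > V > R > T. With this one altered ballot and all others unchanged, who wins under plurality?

W

First-place totals with the altered ballot: V 0, Q 0, Y 5, W 17, T 0, R 0.
The winner is unchanged: still W.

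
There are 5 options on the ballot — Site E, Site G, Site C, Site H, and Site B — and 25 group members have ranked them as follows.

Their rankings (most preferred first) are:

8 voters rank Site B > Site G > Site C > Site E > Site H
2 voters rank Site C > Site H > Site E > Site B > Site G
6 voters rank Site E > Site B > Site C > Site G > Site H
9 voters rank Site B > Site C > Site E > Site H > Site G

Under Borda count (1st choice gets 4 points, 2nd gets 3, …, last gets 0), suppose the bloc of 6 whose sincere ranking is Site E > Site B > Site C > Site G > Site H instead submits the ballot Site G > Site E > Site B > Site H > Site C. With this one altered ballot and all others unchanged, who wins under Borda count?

Borda totals with the altered ballot: Site E 48, Site G 48, Site C 51, Site H 21, Site B 82.
The winner is unchanged: still Site B.

Site B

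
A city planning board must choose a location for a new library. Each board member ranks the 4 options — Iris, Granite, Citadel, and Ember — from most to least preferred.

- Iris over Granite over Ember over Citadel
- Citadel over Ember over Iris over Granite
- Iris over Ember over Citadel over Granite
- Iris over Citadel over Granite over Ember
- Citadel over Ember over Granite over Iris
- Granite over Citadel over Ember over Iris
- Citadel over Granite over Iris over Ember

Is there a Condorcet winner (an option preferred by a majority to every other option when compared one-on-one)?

Yes

Head-to-head results (7 voters total):
Iris vs Granite: Iris wins 4–3.
Iris vs Citadel: Citadel wins 4–3.
Iris vs Ember: Iris wins 4–3.
Granite vs Citadel: Citadel wins 5–2.
Granite vs Ember: Granite wins 4–3.
Citadel vs Ember: Citadel wins 5–2.
Citadel beats each rival — Iris (4–3), Granite (5–2), Ember (5–2) — so Citadel is the Condorcet winner.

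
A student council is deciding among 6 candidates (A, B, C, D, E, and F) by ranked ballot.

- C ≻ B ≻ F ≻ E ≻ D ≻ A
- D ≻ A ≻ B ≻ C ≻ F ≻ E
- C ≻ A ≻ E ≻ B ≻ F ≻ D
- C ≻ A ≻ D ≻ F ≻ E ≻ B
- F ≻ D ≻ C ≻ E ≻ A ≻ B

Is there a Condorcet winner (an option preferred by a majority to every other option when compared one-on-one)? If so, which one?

C

Head-to-head results (5 voters total):
A vs B: A wins 4–1.
A vs C: C wins 4–1.
A vs D: D wins 3–2.
A vs E: A wins 3–2.
A vs F: A wins 3–2.
B vs C: C wins 4–1.
B vs D: D wins 3–2.
B vs E: E wins 3–2.
B vs F: B wins 3–2.
C vs D: C wins 3–2.
C vs E: C wins 5–0.
C vs F: C wins 4–1.
D vs E: D wins 3–2.
D vs F: F wins 3–2.
E vs F: F wins 4–1.
C beats each rival — A (4–1), B (4–1), D (3–2), E (5–0), F (4–1) — so C is the Condorcet winner.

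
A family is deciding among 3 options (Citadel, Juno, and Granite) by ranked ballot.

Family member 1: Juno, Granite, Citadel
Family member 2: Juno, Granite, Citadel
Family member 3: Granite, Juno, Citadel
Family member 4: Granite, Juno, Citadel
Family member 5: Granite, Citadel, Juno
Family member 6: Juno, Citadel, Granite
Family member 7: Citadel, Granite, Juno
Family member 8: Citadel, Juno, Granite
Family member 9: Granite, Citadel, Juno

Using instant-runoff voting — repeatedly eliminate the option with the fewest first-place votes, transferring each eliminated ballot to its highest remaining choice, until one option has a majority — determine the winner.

Round 1: Granite 4, Juno 3, Citadel 2. Citadel has the fewest and is eliminated.
Round 2: Granite 5, Juno 4. Granite has a majority.

Granite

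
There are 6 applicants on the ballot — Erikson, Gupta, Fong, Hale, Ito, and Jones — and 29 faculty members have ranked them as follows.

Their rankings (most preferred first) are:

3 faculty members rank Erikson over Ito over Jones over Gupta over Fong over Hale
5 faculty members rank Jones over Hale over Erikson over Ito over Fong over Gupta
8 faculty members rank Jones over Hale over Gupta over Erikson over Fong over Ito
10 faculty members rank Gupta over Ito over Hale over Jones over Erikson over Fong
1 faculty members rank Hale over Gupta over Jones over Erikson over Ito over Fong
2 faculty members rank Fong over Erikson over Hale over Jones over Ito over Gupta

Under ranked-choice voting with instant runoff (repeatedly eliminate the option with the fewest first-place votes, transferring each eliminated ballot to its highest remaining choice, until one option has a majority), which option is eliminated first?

Ito

Round 1: Jones 13, Gupta 10, Erikson 3, Fong 2, Hale 1, Ito 0. Ito has the fewest and is eliminated.
Round 2: Jones 13, Gupta 10, Erikson 3, Fong 2, Hale 1. Hale has the fewest and is eliminated.
Round 3: Jones 13, Gupta 11, Erikson 3, Fong 2. Fong has the fewest and is eliminated.
Round 4: Jones 13, Gupta 11, Erikson 5. Erikson has the fewest and is eliminated.
Round 5: Jones 18, Gupta 11. Jones has a majority.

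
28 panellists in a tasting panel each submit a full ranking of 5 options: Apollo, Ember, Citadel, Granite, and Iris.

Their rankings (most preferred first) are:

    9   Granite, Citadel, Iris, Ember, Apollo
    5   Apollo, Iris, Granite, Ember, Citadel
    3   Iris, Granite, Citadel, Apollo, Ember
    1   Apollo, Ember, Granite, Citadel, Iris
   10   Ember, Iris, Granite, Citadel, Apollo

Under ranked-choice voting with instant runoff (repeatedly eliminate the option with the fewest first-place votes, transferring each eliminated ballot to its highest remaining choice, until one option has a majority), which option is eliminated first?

Round 1: Ember 10, Granite 9, Apollo 6, Iris 3, Citadel 0. Citadel has the fewest and is eliminated.
Round 2: Ember 10, Granite 9, Apollo 6, Iris 3. Iris has the fewest and is eliminated.
Round 3: Granite 12, Ember 10, Apollo 6. Apollo has the fewest and is eliminated.
Round 4: Granite 17, Ember 11. Granite has a majority.

Citadel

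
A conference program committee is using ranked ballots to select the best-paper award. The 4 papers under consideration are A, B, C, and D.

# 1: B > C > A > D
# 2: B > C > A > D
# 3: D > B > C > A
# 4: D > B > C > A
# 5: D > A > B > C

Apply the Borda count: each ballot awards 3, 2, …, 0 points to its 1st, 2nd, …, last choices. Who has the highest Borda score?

B

Borda scores:
  A: 1 + 1 + 0 + 0 + 2 = 4
  B: 3 + 3 + 2 + 2 + 1 = 11
  C: 2 + 2 + 1 + 1 + 0 = 6
  D: 0 + 0 + 3 + 3 + 3 = 9
B has the highest total.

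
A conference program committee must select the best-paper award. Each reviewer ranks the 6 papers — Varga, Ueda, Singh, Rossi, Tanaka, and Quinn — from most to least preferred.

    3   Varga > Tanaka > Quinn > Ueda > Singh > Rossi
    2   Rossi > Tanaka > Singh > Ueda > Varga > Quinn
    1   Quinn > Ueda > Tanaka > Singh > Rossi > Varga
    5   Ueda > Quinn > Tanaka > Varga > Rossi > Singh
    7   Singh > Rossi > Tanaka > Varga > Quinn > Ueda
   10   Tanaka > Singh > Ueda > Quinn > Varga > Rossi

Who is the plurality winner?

First-place vote totals:
  Varga: 3
  Ueda: 5
  Singh: 7
  Rossi: 2
  Tanaka: 10
  Quinn: 1
Tanaka has the most first-place votes.

Tanaka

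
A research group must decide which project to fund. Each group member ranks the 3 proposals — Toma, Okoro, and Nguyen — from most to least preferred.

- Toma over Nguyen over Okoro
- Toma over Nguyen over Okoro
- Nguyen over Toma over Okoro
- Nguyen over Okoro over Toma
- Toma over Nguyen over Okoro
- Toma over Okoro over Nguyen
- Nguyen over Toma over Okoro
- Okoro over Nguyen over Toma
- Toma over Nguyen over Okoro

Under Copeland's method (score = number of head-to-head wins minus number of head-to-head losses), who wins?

Pairwise results:
  Toma vs Okoro: Toma wins 7–2.
  Toma vs Nguyen: Toma wins 5–4.
  Okoro vs Nguyen: Nguyen wins 7–2.
Copeland scores (wins − losses):
  Toma: 2 − 0 = 2
  Okoro: 0 − 2 = -2
  Nguyen: 1 − 1 = 0
Toma has the best Copeland score.

Toma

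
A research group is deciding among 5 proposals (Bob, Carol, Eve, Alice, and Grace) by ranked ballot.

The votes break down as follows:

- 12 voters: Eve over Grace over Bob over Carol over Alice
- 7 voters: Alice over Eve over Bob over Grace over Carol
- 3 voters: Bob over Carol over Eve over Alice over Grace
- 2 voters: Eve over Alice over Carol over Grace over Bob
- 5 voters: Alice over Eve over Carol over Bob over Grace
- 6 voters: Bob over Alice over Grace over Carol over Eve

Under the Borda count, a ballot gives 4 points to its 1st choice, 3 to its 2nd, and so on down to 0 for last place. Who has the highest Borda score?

Borda scores:
  Bob: 12·2 + 7·2 + 3·4 + 2·0 + 5·1 + 6·4 = 79
  Carol: 12·1 + 7·0 + 3·3 + 2·2 + 5·2 + 6·1 = 41
  Eve: 12·4 + 7·3 + 3·2 + 2·4 + 5·3 + 6·0 = 98
  Alice: 12·0 + 7·4 + 3·1 + 2·3 + 5·4 + 6·3 = 75
  Grace: 12·3 + 7·1 + 3·0 + 2·1 + 5·0 + 6·2 = 57
Eve has the highest total.

Eve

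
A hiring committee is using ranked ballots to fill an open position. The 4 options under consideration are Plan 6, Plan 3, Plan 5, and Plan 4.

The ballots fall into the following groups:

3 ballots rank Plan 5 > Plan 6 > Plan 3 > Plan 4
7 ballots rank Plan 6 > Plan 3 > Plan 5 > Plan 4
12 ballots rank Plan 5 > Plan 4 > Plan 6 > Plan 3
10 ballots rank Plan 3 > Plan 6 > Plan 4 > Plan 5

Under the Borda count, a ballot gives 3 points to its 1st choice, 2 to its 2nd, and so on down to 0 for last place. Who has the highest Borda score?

Plan 6

Borda scores:
  Plan 6: 3·2 + 7·3 + 12·1 + 10·2 = 59
  Plan 3: 3·1 + 7·2 + 12·0 + 10·3 = 47
  Plan 5: 3·3 + 7·1 + 12·3 + 10·0 = 52
  Plan 4: 3·0 + 7·0 + 12·2 + 10·1 = 34
Plan 6 has the highest total.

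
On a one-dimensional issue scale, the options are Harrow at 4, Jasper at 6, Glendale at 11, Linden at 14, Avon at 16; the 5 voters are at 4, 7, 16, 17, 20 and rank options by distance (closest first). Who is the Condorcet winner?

With single-peaked preferences on a line, the Condorcet winner is the candidate closest to the median voter.
The median voter (position 16) is closest to Avon at 16.
Check: Avon vs Harrow — voters closer to Avon: 3 of 5.

Avon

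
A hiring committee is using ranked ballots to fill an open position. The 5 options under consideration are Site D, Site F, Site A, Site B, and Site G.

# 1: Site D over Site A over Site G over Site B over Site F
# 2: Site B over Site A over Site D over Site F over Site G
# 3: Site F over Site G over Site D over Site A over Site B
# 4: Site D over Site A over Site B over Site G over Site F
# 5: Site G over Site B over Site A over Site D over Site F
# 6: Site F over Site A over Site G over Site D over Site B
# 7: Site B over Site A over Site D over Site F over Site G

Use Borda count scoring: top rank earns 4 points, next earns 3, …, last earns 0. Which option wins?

Borda scores:
  Site D: 4 + 2 + 2 + 4 + 1 + 1 + 2 = 16
  Site F: 0 + 1 + 4 + 0 + 0 + 4 + 1 = 10
  Site A: 3 + 3 + 1 + 3 + 2 + 3 + 3 = 18
  Site B: 1 + 4 + 0 + 2 + 3 + 0 + 4 = 14
  Site G: 2 + 0 + 3 + 1 + 4 + 2 + 0 = 12
Site A has the highest total.

Site A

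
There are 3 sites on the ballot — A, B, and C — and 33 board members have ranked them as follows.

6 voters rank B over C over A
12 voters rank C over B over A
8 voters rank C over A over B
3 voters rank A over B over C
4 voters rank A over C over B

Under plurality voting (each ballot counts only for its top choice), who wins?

First-place vote totals:
  A: 7
  B: 6
  C: 20
C has the most first-place votes.

C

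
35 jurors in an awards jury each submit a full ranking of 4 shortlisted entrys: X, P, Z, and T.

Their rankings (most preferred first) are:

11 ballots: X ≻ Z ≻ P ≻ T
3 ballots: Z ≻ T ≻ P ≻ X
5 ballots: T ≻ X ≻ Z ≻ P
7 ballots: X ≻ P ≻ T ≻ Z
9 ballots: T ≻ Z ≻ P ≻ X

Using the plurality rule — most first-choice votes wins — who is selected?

First-place vote totals:
  X: 18
  P: 0
  Z: 3
  T: 14
X has the most first-place votes.

X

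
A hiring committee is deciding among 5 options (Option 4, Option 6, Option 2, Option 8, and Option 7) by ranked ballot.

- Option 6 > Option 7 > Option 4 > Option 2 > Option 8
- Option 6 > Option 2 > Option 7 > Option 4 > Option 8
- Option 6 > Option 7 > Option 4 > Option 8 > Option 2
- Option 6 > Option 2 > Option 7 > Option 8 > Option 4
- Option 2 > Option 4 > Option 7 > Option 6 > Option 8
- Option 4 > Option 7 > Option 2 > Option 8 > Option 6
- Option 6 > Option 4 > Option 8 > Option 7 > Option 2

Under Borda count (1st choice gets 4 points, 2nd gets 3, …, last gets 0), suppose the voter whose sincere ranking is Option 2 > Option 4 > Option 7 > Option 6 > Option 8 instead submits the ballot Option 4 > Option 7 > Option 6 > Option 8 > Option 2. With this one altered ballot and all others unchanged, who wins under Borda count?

Option 6

Borda totals with the altered ballot: Option 4 16, Option 6 22, Option 2 9, Option 8 6, Option 7 17.
The winner is unchanged: still Option 6.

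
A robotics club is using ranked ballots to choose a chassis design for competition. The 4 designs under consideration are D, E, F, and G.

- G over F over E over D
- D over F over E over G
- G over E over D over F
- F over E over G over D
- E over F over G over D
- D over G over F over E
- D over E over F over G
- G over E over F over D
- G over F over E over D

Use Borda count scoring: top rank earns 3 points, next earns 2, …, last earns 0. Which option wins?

Borda scores:
  D: 0 + 3 + 1 + 0 + 0 + 3 + 3 + 0 + 0 = 10
  E: 1 + 1 + 2 + 2 + 3 + 0 + 2 + 2 + 1 = 14
  F: 2 + 2 + 0 + 3 + 2 + 1 + 1 + 1 + 2 = 14
  G: 3 + 0 + 3 + 1 + 1 + 2 + 0 + 3 + 3 = 16
G has the highest total.

G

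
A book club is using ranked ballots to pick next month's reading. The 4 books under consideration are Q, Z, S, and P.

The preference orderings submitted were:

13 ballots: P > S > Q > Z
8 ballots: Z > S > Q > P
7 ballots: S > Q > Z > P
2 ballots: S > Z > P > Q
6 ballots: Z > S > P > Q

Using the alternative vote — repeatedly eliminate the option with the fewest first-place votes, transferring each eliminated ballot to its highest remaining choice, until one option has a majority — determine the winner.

Z

Round 1: Z 14, P 13, S 9, Q 0. Q has the fewest and is eliminated.
Round 2: Z 14, P 13, S 9. S has the fewest and is eliminated.
Round 3: Z 23, P 13. Z has a majority.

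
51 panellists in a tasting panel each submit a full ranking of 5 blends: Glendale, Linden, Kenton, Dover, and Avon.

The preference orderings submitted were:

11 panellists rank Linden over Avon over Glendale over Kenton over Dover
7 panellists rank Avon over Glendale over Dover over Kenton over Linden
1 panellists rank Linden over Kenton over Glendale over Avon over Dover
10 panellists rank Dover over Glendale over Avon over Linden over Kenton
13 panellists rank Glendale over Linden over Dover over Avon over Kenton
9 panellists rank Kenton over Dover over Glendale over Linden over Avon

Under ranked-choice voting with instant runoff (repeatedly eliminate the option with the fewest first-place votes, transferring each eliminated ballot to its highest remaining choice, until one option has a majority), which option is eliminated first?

Round 1: Glendale 13, Linden 12, Dover 10, Kenton 9, Avon 7. Avon has the fewest and is eliminated.
Round 2: Glendale 20, Linden 12, Dover 10, Kenton 9. Kenton has the fewest and is eliminated.
Round 3: Glendale 20, Dover 19, Linden 12. Linden has the fewest and is eliminated.
Round 4: Glendale 32, Dover 19. Glendale has a majority.

Avon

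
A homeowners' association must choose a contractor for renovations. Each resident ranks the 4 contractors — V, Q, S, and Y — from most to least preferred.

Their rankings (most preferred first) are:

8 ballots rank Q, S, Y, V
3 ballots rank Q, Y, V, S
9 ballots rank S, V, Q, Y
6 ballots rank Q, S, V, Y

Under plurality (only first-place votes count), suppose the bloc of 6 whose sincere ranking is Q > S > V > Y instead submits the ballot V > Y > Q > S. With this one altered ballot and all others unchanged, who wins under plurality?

Q

First-place totals with the altered ballot: V 6, Q 11, S 9, Y 0.
The winner is unchanged: still Q.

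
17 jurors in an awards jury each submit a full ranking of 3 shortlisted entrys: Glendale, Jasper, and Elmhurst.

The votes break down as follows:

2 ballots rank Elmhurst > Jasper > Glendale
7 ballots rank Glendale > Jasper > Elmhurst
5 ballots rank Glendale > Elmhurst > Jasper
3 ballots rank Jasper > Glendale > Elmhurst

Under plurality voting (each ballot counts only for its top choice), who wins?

First-place vote totals:
  Glendale: 12
  Jasper: 3
  Elmhurst: 2
Glendale has the most first-place votes.

Glendale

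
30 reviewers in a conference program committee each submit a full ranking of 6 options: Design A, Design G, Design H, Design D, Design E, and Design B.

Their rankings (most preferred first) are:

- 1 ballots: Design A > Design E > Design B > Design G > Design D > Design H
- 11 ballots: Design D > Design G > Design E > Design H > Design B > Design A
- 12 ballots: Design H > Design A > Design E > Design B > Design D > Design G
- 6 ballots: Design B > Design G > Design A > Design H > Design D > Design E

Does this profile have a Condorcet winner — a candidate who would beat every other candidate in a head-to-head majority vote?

Head-to-head results (30 voters total):
Design A vs Design G: Design G wins 17–13.
Design A vs Design H: Design H wins 23–7.
Design A vs Design D: Design A wins 19–11.
Design A vs Design E: Design A wins 19–11.
Design A vs Design B: Design B wins 17–13.
Design G vs Design H: Design G wins 18–12.
Design G vs Design D: Design D wins 23–7.
Design G vs Design E: Design G wins 17–13.
Design G vs Design B: Design B wins 19–11.
Design H vs Design D: Design H wins 18–12.
Design H vs Design E: Design H wins 18–12.
Design H vs Design B: Design H wins 23–7.
Design D vs Design E: Design D wins 17–13.
Design D vs Design B: Design B wins 19–11.
Design E vs Design B: Design E wins 24–6.
No candidate beats all others: Design A beats Design D beats Design G beats Design A, a majority cycle.

No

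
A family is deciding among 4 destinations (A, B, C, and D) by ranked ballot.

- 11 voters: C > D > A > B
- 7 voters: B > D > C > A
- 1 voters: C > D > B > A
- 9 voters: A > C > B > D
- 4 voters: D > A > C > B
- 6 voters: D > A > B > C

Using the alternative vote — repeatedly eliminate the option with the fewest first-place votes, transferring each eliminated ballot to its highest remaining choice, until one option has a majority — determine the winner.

Round 1: C 12, D 10, A 9, B 7. B has the fewest and is eliminated.
Round 2: D 17, C 12, A 9. A has the fewest and is eliminated.
Round 3: C 21, D 17. C has a majority.

C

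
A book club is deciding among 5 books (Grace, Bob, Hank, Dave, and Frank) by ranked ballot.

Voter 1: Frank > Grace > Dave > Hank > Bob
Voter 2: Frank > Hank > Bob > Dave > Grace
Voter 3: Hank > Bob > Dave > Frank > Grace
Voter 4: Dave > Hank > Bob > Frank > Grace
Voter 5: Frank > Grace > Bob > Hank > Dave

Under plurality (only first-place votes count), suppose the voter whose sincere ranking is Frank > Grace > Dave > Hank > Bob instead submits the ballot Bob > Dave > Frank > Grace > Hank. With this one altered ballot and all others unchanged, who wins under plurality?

First-place totals with the altered ballot: Grace 0, Bob 1, Hank 1, Dave 1, Frank 2.
The winner is unchanged: still Frank.

Frank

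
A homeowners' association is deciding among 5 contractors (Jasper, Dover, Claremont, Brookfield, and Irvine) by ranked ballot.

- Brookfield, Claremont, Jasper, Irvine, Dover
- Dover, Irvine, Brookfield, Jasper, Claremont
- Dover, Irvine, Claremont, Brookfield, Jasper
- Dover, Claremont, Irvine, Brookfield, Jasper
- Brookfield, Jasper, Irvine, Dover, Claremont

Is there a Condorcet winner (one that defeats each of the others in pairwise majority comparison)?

Yes

Head-to-head results (5 voters total):
Jasper vs Dover: Dover wins 3–2.
Jasper vs Claremont: Claremont wins 3–2.
Jasper vs Brookfield: Brookfield wins 5–0.
Jasper vs Irvine: Irvine wins 3–2.
Dover vs Claremont: Dover wins 4–1.
Dover vs Brookfield: Dover wins 3–2.
Dover vs Irvine: Dover wins 3–2.
Claremont vs Brookfield: Brookfield wins 3–2.
Claremont vs Irvine: Irvine wins 3–2.
Brookfield vs Irvine: Irvine wins 3–2.
Dover beats each rival — Jasper (3–2), Claremont (4–1), Brookfield (3–2), Irvine (3–2) — so Dover is the Condorcet winner.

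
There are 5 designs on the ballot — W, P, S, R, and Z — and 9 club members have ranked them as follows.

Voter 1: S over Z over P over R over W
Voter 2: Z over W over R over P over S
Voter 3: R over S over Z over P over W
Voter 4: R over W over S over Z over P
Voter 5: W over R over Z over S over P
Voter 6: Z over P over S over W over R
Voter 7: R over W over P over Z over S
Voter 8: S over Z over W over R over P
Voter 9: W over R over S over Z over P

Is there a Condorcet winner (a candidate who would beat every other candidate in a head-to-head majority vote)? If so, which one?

Head-to-head results (9 voters total):
W vs P: W wins 6–3.
W vs S: W wins 5–4.
W vs R: W wins 5–4.
W vs Z: Z wins 5–4.
P vs S: S wins 6–3.
P vs R: R wins 7–2.
P vs Z: Z wins 8–1.
S vs R: R wins 6–3.
S vs Z: S wins 5–4.
R vs Z: R wins 5–4.
No candidate beats all others: W beats S beats Z beats W, a majority cycle.

None — there is no Condorcet winner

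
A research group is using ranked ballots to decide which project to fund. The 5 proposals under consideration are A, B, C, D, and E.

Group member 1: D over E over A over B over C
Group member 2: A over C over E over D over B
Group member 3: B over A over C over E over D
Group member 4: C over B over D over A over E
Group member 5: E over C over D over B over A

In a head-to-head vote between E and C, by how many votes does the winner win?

Ballots ranking E above C: 2.
Ballots ranking C above E: 3.
C wins 3–2, a margin of 1.

1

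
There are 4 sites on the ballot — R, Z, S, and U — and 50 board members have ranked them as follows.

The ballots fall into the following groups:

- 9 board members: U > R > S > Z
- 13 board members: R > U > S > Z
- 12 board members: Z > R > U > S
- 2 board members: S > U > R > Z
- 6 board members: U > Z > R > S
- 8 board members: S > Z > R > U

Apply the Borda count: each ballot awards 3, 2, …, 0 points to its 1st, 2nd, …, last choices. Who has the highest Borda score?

Borda scores:
  R: 9·2 + 13·3 + 12·2 + 2·1 + 6·1 + 8·1 = 97
  Z: 9·0 + 13·0 + 12·3 + 2·0 + 6·2 + 8·2 = 64
  S: 9·1 + 13·1 + 12·0 + 2·3 + 6·0 + 8·3 = 52
  U: 9·3 + 13·2 + 12·1 + 2·2 + 6·3 + 8·0 = 87
R has the highest total.

R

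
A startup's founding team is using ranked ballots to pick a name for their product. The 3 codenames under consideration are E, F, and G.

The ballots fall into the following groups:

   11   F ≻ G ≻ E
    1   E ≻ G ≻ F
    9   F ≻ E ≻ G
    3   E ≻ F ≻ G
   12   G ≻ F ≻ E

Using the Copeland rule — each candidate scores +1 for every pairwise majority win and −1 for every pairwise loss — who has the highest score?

F

Pairwise results:
  E vs F: F wins 32–4.
  E vs G: G wins 23–13.
  F vs G: F wins 23–13.
Copeland scores (wins − losses):
  E: 0 − 2 = -2
  F: 2 − 0 = 2
  G: 1 − 1 = 0
F has the best Copeland score.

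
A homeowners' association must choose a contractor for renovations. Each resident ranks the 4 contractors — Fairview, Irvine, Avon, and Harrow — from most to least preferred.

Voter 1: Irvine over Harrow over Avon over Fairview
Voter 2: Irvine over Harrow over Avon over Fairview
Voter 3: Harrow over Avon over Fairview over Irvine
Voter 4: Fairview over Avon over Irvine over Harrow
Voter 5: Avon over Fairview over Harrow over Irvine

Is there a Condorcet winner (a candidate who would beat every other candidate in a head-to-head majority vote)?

No

Head-to-head results (5 voters total):
Fairview vs Irvine: Fairview wins 3–2.
Fairview vs Avon: Avon wins 4–1.
Fairview vs Harrow: Harrow wins 3–2.
Irvine vs Avon: Avon wins 3–2.
Irvine vs Harrow: Irvine wins 3–2.
Avon vs Harrow: Harrow wins 3–2.
No candidate beats all others: Fairview beats Irvine beats Harrow beats Fairview, a majority cycle.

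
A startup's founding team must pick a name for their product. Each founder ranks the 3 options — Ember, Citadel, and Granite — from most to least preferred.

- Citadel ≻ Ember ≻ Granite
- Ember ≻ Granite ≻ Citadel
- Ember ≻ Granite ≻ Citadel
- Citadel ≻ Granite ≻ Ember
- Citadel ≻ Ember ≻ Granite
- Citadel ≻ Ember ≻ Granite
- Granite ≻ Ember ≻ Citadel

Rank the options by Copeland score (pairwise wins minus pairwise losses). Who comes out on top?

Citadel

Pairwise results:
  Ember vs Citadel: Citadel wins 4–3.
  Ember vs Granite: Ember wins 5–2.
  Citadel vs Granite: Citadel wins 4–3.
Copeland scores (wins − losses):
  Ember: 1 − 1 = 0
  Citadel: 2 − 0 = 2
  Granite: 0 − 2 = -2
Citadel has the best Copeland score.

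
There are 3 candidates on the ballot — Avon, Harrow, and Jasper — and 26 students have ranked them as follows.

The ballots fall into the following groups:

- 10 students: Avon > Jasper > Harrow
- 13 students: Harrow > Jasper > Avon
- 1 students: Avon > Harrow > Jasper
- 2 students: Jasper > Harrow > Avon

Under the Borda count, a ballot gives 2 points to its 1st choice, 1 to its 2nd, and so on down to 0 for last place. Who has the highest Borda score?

Harrow

Borda scores:
  Avon: 10·2 + 13·0 + 2 + 2·0 = 22
  Harrow: 10·0 + 13·2 + 1 + 2·1 = 29
  Jasper: 10·1 + 13·1 + 0 + 2·2 = 27
Harrow has the highest total.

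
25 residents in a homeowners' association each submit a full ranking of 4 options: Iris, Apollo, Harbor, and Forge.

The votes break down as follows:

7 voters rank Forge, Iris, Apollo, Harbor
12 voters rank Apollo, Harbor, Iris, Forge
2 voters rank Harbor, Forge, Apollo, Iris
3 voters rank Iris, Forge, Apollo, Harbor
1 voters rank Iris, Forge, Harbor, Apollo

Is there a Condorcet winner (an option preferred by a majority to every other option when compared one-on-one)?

Head-to-head results (25 voters total):
Iris vs Apollo: Apollo wins 14–11.
Iris vs Harbor: Harbor wins 14–11.
Iris vs Forge: Iris wins 16–9.
Apollo vs Harbor: Apollo wins 22–3.
Apollo vs Forge: Forge wins 13–12.
Harbor vs Forge: Harbor wins 14–11.
No candidate beats all others: Iris beats Forge beats Apollo beats Iris, a majority cycle.

No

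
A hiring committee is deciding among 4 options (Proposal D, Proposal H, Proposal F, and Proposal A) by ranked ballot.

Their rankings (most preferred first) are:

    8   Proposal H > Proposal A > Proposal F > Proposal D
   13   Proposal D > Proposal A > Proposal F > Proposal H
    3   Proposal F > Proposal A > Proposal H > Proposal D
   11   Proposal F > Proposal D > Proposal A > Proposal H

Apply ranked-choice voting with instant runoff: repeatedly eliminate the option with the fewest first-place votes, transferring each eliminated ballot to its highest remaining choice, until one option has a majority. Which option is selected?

Round 1: Proposal F 14, Proposal D 13, Proposal H 8, Proposal A 0. Proposal A has the fewest and is eliminated.
Round 2: Proposal F 14, Proposal D 13, Proposal H 8. Proposal H has the fewest and is eliminated.
Round 3: Proposal F 22, Proposal D 13. Proposal F has a majority.

Proposal F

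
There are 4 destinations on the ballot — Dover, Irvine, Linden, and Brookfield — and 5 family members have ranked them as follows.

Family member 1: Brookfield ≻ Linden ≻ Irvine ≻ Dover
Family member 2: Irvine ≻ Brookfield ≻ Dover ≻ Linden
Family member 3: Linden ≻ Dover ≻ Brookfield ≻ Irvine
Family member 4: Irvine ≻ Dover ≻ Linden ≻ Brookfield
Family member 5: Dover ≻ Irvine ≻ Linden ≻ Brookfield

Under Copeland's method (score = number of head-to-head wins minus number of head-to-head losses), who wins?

Pairwise results:
  Dover vs Irvine: Irvine wins 3–2.
  Dover vs Linden: Dover wins 3–2.
  Dover vs Brookfield: Dover wins 3–2.
  Irvine vs Linden: Irvine wins 3–2.
  Irvine vs Brookfield: Irvine wins 3–2.
  Linden vs Brookfield: Linden wins 3–2.
Copeland scores (wins − losses):
  Dover: 2 − 1 = 1
  Irvine: 3 − 0 = 3
  Linden: 1 − 2 = -1
  Brookfield: 0 − 3 = -3
Irvine has the best Copeland score.

Irvine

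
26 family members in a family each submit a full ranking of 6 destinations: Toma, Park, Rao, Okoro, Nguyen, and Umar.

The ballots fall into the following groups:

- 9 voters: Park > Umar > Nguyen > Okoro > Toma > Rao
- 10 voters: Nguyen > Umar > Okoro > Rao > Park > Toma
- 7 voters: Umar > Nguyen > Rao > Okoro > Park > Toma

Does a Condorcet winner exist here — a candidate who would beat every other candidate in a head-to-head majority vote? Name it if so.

Head-to-head results (26 voters total):
Toma vs Park: Park wins 26–0.
Toma vs Rao: Rao wins 17–9.
Toma vs Okoro: Okoro wins 26–0.
Toma vs Nguyen: Nguyen wins 26–0.
Toma vs Umar: Umar wins 26–0.
Park vs Rao: Rao wins 17–9.
Park vs Okoro: Okoro wins 17–9.
Park vs Nguyen: Nguyen wins 17–9.
Park vs Umar: Umar wins 17–9.
Rao vs Okoro: Okoro wins 19–7.
Rao vs Nguyen: Nguyen wins 26–0.
Rao vs Umar: Umar wins 26–0.
Okoro vs Nguyen: Nguyen wins 26–0.
Okoro vs Umar: Umar wins 26–0.
Nguyen vs Umar: Umar wins 16–10.
Umar beats each rival — Toma (26–0), Park (17–9), Rao (26–0), Okoro (26–0), Nguyen (16–10) — so Umar is the Condorcet winner.

Umar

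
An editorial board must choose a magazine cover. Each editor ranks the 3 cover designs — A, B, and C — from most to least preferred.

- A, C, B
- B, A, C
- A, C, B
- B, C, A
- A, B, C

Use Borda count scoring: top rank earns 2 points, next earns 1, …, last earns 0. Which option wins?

Borda scores:
  A: 2 + 1 + 2 + 0 + 2 = 7
  B: 0 + 2 + 0 + 2 + 1 = 5
  C: 1 + 0 + 1 + 1 + 0 = 3
A has the highest total.

A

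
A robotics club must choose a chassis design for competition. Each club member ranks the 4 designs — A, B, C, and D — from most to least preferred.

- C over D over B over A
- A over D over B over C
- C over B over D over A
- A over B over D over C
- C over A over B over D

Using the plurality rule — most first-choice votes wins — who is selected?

First-place vote totals:
  A: 2
  B: 0
  C: 3
  D: 0
C has the most first-place votes.

C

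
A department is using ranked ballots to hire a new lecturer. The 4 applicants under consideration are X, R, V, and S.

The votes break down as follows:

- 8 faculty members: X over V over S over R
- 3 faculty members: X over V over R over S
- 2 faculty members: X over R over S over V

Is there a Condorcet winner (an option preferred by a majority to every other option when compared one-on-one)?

Yes

Head-to-head results (13 voters total):
X vs R: X wins 13–0.
X vs V: X wins 13–0.
X vs S: X wins 13–0.
R vs V: V wins 11–2.
R vs S: S wins 8–5.
V vs S: V wins 11–2.
X beats each rival — R (13–0), V (13–0), S (13–0) — so X is the Condorcet winner.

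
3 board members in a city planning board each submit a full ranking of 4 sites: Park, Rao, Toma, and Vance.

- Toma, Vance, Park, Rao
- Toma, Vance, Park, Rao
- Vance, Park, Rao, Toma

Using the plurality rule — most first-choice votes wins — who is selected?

Toma

First-place vote totals:
  Park: 0
  Rao: 0
  Toma: 2
  Vance: 1
Toma has the most first-place votes.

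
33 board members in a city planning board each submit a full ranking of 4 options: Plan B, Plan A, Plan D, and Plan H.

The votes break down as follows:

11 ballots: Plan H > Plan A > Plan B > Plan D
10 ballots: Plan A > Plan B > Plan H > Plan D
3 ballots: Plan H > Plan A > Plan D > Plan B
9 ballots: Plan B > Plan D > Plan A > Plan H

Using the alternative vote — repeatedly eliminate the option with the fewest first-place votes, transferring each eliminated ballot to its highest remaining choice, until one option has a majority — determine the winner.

Round 1: Plan H 14, Plan A 10, Plan B 9, Plan D 0. Plan D has the fewest and is eliminated.
Round 2: Plan H 14, Plan A 10, Plan B 9. Plan B has the fewest and is eliminated.
Round 3: Plan A 19, Plan H 14. Plan A has a majority.

Plan A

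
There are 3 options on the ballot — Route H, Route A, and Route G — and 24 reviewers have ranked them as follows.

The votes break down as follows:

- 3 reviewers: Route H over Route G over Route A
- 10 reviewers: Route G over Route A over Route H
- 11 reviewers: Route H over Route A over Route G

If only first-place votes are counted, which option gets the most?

Route H

First-place vote totals:
  Route H: 14
  Route A: 0
  Route G: 10
Route H has the most first-place votes.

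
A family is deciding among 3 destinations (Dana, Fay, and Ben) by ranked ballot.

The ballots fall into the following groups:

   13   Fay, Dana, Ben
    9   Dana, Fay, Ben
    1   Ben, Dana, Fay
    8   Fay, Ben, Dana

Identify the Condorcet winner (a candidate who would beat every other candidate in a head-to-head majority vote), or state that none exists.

Fay

Head-to-head results (31 voters total):
Dana vs Fay: Fay wins 21–10.
Dana vs Ben: Dana wins 22–9.
Fay vs Ben: Fay wins 30–1.
Fay beats each rival — Dana (21–10), Ben (30–1) — so Fay is the Condorcet winner.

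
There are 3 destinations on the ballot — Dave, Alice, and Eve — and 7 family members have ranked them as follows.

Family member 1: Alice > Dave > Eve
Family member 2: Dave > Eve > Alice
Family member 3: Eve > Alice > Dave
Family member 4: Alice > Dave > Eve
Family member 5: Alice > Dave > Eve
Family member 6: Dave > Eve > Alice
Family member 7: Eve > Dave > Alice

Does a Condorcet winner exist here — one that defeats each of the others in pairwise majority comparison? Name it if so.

Head-to-head results (7 voters total):
Dave vs Alice: Alice wins 4–3.
Dave vs Eve: Dave wins 5–2.
Alice vs Eve: Eve wins 4–3.
No candidate beats all others: Dave beats Eve beats Alice beats Dave, a majority cycle.

No Condorcet winner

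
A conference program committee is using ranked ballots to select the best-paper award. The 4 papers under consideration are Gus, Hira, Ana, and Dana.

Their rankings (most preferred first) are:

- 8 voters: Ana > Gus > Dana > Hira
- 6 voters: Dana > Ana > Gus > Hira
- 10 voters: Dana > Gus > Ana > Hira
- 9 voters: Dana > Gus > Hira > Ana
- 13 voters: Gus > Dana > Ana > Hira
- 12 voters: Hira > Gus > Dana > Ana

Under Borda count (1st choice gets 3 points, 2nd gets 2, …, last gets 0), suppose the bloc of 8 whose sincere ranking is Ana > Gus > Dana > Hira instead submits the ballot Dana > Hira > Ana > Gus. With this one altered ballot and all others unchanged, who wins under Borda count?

Dana

Borda totals with the altered ballot: Gus 107, Hira 61, Ana 43, Dana 137.
The switch changes the winner from Gus to Dana.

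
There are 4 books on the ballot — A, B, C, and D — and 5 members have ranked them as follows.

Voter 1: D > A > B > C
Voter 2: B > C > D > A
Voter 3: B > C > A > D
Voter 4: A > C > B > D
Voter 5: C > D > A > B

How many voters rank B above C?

3

Ballots ranking B above C: 3.
Ballots ranking C above B: 2.
So 3 of 5 voters prefer B to C.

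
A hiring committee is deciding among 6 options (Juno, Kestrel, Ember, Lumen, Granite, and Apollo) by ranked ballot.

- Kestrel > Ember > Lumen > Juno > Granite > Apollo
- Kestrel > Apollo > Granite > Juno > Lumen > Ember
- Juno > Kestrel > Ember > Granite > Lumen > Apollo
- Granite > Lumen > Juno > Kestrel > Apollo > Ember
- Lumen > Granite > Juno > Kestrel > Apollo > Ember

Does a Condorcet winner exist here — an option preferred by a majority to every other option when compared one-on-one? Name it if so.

Head-to-head results (5 voters total):
Juno vs Kestrel: Juno wins 3–2.
Juno vs Ember: Juno wins 4–1.
Juno vs Lumen: Lumen wins 3–2.
Juno vs Granite: Granite wins 3–2.
Juno vs Apollo: Juno wins 4–1.
Kestrel vs Ember: Kestrel wins 5–0.
Kestrel vs Lumen: Kestrel wins 3–2.
Kestrel vs Granite: Kestrel wins 3–2.
Kestrel vs Apollo: Kestrel wins 5–0.
Ember vs Lumen: Lumen wins 3–2.
Ember vs Granite: Granite wins 3–2.
Ember vs Apollo: Apollo wins 3–2.
Lumen vs Granite: Granite wins 3–2.
Lumen vs Apollo: Lumen wins 4–1.
Granite vs Apollo: Granite wins 4–1.
No candidate beats all others: Juno beats Kestrel beats Lumen beats Juno, a majority cycle.

No Condorcet winner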